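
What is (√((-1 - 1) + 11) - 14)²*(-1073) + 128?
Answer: -129705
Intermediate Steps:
(√((-1 - 1) + 11) - 14)²*(-1073) + 128 = (√(-2 + 11) - 14)²*(-1073) + 128 = (√9 - 14)²*(-1073) + 128 = (3 - 14)²*(-1073) + 128 = (-11)²*(-1073) + 128 = 121*(-1073) + 128 = -129833 + 128 = -129705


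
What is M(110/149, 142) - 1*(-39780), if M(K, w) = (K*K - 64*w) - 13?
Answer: 681116579/22201 ≈ 30680.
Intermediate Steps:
M(K, w) = -13 + K**2 - 64*w (M(K, w) = (K**2 - 64*w) - 13 = -13 + K**2 - 64*w)
M(110/149, 142) - 1*(-39780) = (-13 + (110/149)**2 - 64*142) - 1*(-39780) = (-13 + (110*(1/149))**2 - 9088) + 39780 = (-13 + (110/149)**2 - 9088) + 39780 = (-13 + 12100/22201 - 9088) + 39780 = -202039201/22201 + 39780 = 681116579/22201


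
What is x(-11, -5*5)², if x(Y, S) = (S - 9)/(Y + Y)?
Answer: 289/121 ≈ 2.3884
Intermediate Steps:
x(Y, S) = (-9 + S)/(2*Y) (x(Y, S) = (-9 + S)/((2*Y)) = (-9 + S)*(1/(2*Y)) = (-9 + S)/(2*Y))
x(-11, -5*5)² = ((½)*(-9 - 5*5)/(-11))² = ((½)*(-1/11)*(-9 - 25))² = ((½)*(-1/11)*(-34))² = (17/11)² = 289/121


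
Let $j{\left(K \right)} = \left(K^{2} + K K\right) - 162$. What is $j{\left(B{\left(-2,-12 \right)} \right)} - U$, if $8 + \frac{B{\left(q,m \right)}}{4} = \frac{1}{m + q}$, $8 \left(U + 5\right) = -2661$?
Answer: $\frac{886061}{392} \approx 2260.4$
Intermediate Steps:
$U = - \frac{2701}{8}$ ($U = -5 + \frac{1}{8} \left(-2661\right) = -5 - \frac{2661}{8} = - \frac{2701}{8} \approx -337.63$)
$B{\left(q,m \right)} = -32 + \frac{4}{m + q}$
$j{\left(K \right)} = -162 + 2 K^{2}$ ($j{\left(K \right)} = \left(K^{2} + K^{2}\right) - 162 = 2 K^{2} - 162 = -162 + 2 K^{2}$)
$j{\left(B{\left(-2,-12 \right)} \right)} - U = \left(-162 + 2 \left(\frac{4 \left(1 - -96 - -16\right)}{-12 - 2}\right)^{2}\right) - - \frac{2701}{8} = \left(-162 + 2 \left(\frac{4 \left(1 + 96 + 16\right)}{-14}\right)^{2}\right) + \frac{2701}{8} = \left(-162 + 2 \left(4 \left(- \frac{1}{14}\right) 113\right)^{2}\right) + \frac{2701}{8} = \left(-162 + 2 \left(- \frac{226}{7}\right)^{2}\right) + \frac{2701}{8} = \left(-162 + 2 \cdot \frac{51076}{49}\right) + \frac{2701}{8} = \left(-162 + \frac{102152}{49}\right) + \frac{2701}{8} = \frac{94214}{49} + \frac{2701}{8} = \frac{886061}{392}$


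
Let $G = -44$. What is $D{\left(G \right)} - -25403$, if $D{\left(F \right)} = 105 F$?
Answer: $20783$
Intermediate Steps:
$D{\left(G \right)} - -25403 = 105 \left(-44\right) - -25403 = -4620 + 25403 = 20783$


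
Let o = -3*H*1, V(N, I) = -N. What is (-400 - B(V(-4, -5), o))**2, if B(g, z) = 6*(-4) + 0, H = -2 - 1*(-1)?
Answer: 141376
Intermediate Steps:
H = -1 (H = -2 + 1 = -1)
o = 3 (o = -3*(-1)*1 = 3*1 = 3)
B(g, z) = -24 (B(g, z) = -24 + 0 = -24)
(-400 - B(V(-4, -5), o))**2 = (-400 - 1*(-24))**2 = (-400 + 24)**2 = (-376)**2 = 141376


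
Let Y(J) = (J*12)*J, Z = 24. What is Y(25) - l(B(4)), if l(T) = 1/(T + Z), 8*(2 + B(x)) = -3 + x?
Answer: 1327492/177 ≈ 7500.0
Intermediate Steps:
B(x) = -19/8 + x/8 (B(x) = -2 + (-3 + x)/8 = -2 + (-3/8 + x/8) = -19/8 + x/8)
l(T) = 1/(24 + T) (l(T) = 1/(T + 24) = 1/(24 + T))
Y(J) = 12*J² (Y(J) = (12*J)*J = 12*J²)
Y(25) - l(B(4)) = 12*25² - 1/(24 + (-19/8 + (⅛)*4)) = 12*625 - 1/(24 + (-19/8 + ½)) = 7500 - 1/(24 - 15/8) = 7500 - 1/177/8 = 7500 - 1*8/177 = 7500 - 8/177 = 1327492/177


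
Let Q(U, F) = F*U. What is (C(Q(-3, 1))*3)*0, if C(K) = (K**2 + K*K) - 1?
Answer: 0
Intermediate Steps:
C(K) = -1 + 2*K**2 (C(K) = (K**2 + K**2) - 1 = 2*K**2 - 1 = -1 + 2*K**2)
(C(Q(-3, 1))*3)*0 = ((-1 + 2*(1*(-3))**2)*3)*0 = ((-1 + 2*(-3)**2)*3)*0 = ((-1 + 2*9)*3)*0 = ((-1 + 18)*3)*0 = (17*3)*0 = 51*0 = 0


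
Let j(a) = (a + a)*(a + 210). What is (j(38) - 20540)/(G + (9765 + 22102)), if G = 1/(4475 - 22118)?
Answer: -7462989/140557370 ≈ -0.053096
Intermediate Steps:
j(a) = 2*a*(210 + a) (j(a) = (2*a)*(210 + a) = 2*a*(210 + a))
G = -1/17643 (G = 1/(-17643) = -1/17643 ≈ -5.6680e-5)
(j(38) - 20540)/(G + (9765 + 22102)) = (2*38*(210 + 38) - 20540)/(-1/17643 + (9765 + 22102)) = (2*38*248 - 20540)/(-1/17643 + 31867) = (18848 - 20540)/(562229480/17643) = -1692*17643/562229480 = -7462989/140557370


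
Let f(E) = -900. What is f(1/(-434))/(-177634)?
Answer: 450/88817 ≈ 0.0050666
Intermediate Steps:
f(1/(-434))/(-177634) = -900/(-177634) = -900*(-1/177634) = 450/88817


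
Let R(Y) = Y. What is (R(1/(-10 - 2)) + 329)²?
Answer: 15578809/144 ≈ 1.0819e+5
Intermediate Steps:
(R(1/(-10 - 2)) + 329)² = (1/(-10 - 2) + 329)² = (1/(-12) + 329)² = (-1/12 + 329)² = (3947/12)² = 15578809/144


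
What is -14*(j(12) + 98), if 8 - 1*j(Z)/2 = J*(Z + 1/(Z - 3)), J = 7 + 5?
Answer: 7420/3 ≈ 2473.3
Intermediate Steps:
J = 12
j(Z) = 16 - 24*Z - 24/(-3 + Z) (j(Z) = 16 - 24*(Z + 1/(Z - 3)) = 16 - 24*(Z + 1/(-3 + Z)) = 16 - 2*(12*Z + 12/(-3 + Z)) = 16 + (-24*Z - 24/(-3 + Z)) = 16 - 24*Z - 24/(-3 + Z))
-14*(j(12) + 98) = -14*(8*(-9 - 3*12² + 11*12)/(-3 + 12) + 98) = -14*(8*(-9 - 3*144 + 132)/9 + 98) = -14*(8*(⅑)*(-9 - 432 + 132) + 98) = -14*(8*(⅑)*(-309) + 98) = -14*(-824/3 + 98) = -14*(-530/3) = 7420/3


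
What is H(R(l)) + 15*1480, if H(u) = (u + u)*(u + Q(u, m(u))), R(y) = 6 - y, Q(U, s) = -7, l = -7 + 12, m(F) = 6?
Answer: 22188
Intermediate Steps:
l = 5
H(u) = 2*u*(-7 + u) (H(u) = (u + u)*(u - 7) = (2*u)*(-7 + u) = 2*u*(-7 + u))
H(R(l)) + 15*1480 = 2*(6 - 1*5)*(-7 + (6 - 1*5)) + 15*1480 = 2*(6 - 5)*(-7 + (6 - 5)) + 22200 = 2*1*(-7 + 1) + 22200 = 2*1*(-6) + 22200 = -12 + 22200 = 22188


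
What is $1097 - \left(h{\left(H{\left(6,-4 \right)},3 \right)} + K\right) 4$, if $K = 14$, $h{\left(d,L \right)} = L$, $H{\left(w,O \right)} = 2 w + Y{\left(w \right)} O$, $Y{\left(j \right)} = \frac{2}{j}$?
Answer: $1029$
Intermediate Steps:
$H{\left(w,O \right)} = 2 w + \frac{2 O}{w}$ ($H{\left(w,O \right)} = 2 w + \frac{2}{w} O = 2 w + \frac{2 O}{w}$)
$1097 - \left(h{\left(H{\left(6,-4 \right)},3 \right)} + K\right) 4 = 1097 - \left(3 + 14\right) 4 = 1097 - 17 \cdot 4 = 1097 - 68 = 1029$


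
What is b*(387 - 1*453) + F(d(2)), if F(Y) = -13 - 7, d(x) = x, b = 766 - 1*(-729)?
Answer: -98690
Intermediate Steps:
b = 1495 (b = 766 + 729 = 1495)
F(Y) = -20
b*(387 - 1*453) + F(d(2)) = 1495*(387 - 1*453) - 20 = 1495*(387 - 453) - 20 = 1495*(-66) - 20 = -98670 - 20 = -98690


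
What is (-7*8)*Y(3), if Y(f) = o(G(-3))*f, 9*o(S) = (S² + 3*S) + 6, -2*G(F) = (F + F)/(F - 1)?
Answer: -161/2 ≈ -80.500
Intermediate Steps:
G(F) = -F/(-1 + F) (G(F) = -(F + F)/(2*(F - 1)) = -2*F/(2*(-1 + F)) = -F/(-1 + F))
o(S) = ⅔ + S/3 + S²/9 (o(S) = ((S² + 3*S) + 6)/9 = (6 + S² + 3*S)/9 = ⅔ + S/3 + S²/9)
Y(f) = 23*f/48 (Y(f) = (⅔ + (-1*(-3)/(-1 - 3))/3 + (-1*(-3)/(-1 - 3))²/9)*f = (⅔ + (-1*(-3)/(-4))/3 + (-1*(-3)/(-4))²/9)*f = (⅔ + (-1*(-3)*(-¼))/3 + (-1*(-3)*(-¼))²/9)*f = (⅔ + (⅓)*(-¾) + (-¾)²/9)*f = (⅔ - ¼ + (⅑)*(9/16))*f = (⅔ - ¼ + 1/16)*f = 23*f/48)
(-7*8)*Y(3) = (-7*8)*((23/48)*3) = -56*23/16 = -161/2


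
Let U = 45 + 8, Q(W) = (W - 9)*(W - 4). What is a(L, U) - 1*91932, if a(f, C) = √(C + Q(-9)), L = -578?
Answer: -91932 + √287 ≈ -91915.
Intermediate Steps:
Q(W) = (-9 + W)*(-4 + W)
U = 53
a(f, C) = √(234 + C) (a(f, C) = √(C + (36 + (-9)² - 13*(-9))) = √(C + (36 + 81 + 117)) = √(C + 234) = √(234 + C))
a(L, U) - 1*91932 = √(234 + 53) - 1*91932 = √287 - 91932 = -91932 + √287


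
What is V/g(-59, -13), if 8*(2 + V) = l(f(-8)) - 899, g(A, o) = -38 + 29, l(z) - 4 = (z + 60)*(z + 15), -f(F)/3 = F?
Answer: -2365/72 ≈ -32.847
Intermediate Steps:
f(F) = -3*F
l(z) = 4 + (15 + z)*(60 + z) (l(z) = 4 + (z + 60)*(z + 15) = 4 + (60 + z)*(15 + z) = 4 + (15 + z)*(60 + z))
g(A, o) = -9
V = 2365/8 (V = -2 + ((904 + (-3*(-8))² + 75*(-3*(-8))) - 899)/8 = -2 + ((904 + 24² + 75*24) - 899)/8 = -2 + ((904 + 576 + 1800) - 899)/8 = -2 + (3280 - 899)/8 = -2 + (⅛)*2381 = -2 + 2381/8 = 2365/8 ≈ 295.63)
V/g(-59, -13) = (2365/8)/(-9) = (2365/8)*(-⅑) = -2365/72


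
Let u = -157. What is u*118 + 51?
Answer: -18475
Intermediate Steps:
u*118 + 51 = -157*118 + 51 = -18526 + 51 = -18475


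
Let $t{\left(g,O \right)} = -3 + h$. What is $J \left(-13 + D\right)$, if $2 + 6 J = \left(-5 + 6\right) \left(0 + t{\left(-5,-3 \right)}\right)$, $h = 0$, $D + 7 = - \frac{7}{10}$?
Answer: $\frac{69}{4} \approx 17.25$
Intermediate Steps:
$D = - \frac{77}{10}$ ($D = -7 - \frac{7}{10} = - \frac{77}{10} \approx -7.7$)
$t{\left(g,O \right)} = -3$ ($t{\left(g,O \right)} = -3 + 0 = -3$)
$J = - \frac{5}{6}$ ($J = - \frac{1}{3} + \frac{\left(-5 + 6\right) \left(0 - 3\right)}{6} = - \frac{1}{3} + \frac{1 \left(-3\right)}{6} = - \frac{1}{3} + \frac{1}{6} \left(-3\right) = - \frac{1}{3} - \frac{1}{2} = - \frac{5}{6} \approx -0.83333$)
$J \left(-13 + D\right) = - \frac{5 \left(-13 - \frac{77}{10}\right)}{6} = \left(- \frac{5}{6}\right) \left(- \frac{207}{10}\right) = \frac{69}{4}$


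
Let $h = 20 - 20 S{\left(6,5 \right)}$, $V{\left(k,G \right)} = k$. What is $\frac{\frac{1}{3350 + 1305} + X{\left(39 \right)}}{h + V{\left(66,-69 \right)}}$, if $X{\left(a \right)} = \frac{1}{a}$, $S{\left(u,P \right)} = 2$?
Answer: $\frac{2347}{4175535} \approx 0.00056208$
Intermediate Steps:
$h = -20$ ($h = 20 - 40 = -20$)
$\frac{\frac{1}{3350 + 1305} + X{\left(39 \right)}}{h + V{\left(66,-69 \right)}} = \frac{\frac{1}{3350 + 1305} + \frac{1}{39}}{-20 + 66} = \frac{\frac{1}{4655} + \frac{1}{39}}{46} = \left(\frac{1}{4655} + \frac{1}{39}\right) \frac{1}{46} = \frac{4694}{181545} \cdot \frac{1}{46} = \frac{2347}{4175535}$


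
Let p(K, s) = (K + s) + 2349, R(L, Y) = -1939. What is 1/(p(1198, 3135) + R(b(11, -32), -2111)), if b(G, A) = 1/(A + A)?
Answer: 1/4743 ≈ 0.00021084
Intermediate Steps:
b(G, A) = 1/(2*A)
p(K, s) = 2349 + K + s
1/(p(1198, 3135) + R(b(11, -32), -2111)) = 1/((2349 + 1198 + 3135) - 1939) = 1/(6682 - 1939) = 1/4743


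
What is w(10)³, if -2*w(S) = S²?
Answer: -125000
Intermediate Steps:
w(S) = -S²/2
w(10)³ = (-½*10²)³ = (-½*100)³ = (-50)³ = -125000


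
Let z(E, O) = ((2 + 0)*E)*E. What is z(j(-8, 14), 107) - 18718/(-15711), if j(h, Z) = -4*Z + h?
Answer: 128723230/15711 ≈ 8193.2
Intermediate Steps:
j(h, Z) = h - 4*Z
z(E, O) = 2*E² (z(E, O) = (2*E)*E = 2*E²)
z(j(-8, 14), 107) - 18718/(-15711) = 2*(-8 - 4*14)² - 18718/(-15711) = 2*(-8 - 56)² - 18718*(-1)/15711 = 2*(-64)² - 1*(-18718/15711) = 2*4096 + 18718/15711 = 8192 + 18718/15711 = 128723230/15711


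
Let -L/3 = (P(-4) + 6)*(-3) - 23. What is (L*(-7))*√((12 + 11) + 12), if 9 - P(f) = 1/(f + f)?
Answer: -11487*√35/8 ≈ -8494.8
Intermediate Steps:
P(f) = 9 - 1/(2*f) (P(f) = 9 - 1/(f + f) = 9 - 1/(2*f))
L = 1641/8 (L = -3*(((9 - ½/(-4)) + 6)*(-3) - 23) = -3*(((9 - ½*(-¼)) + 6)*(-3) - 23) = -3*(((9 + ⅛) + 6)*(-3) - 23) = -3*((73/8 + 6)*(-3) - 23) = -3*((121/8)*(-3) - 23) = -3*(-363/8 - 23) = -3*(-547/8) = 1641/8 ≈ 205.13)
(L*(-7))*√((12 + 11) + 12) = ((1641/8)*(-7))*√((12 + 11) + 12) = -11487*√(23 + 12)/8 = -11487*√35/8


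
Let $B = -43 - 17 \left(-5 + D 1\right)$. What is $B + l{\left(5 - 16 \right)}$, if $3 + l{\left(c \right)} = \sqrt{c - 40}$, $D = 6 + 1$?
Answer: $-80 + i \sqrt{51} \approx -80.0 + 7.1414 i$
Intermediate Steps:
$D = 7$
$l{\left(c \right)} = -3 + \sqrt{-40 + c}$ ($l{\left(c \right)} = -3 + \sqrt{c - 40} = -3 + \sqrt{-40 + c}$)
$B = -77$ ($B = -43 - 17 \left(-5 + 7 \cdot 1\right) = -43 - 17 \left(-5 + 7\right) = -43 - 34 = -77$)
$B + l{\left(5 - 16 \right)} = -77 - \left(3 - \sqrt{-40 + \left(5 - 16\right)}\right) = -77 - \left(3 - \sqrt{-40 - 11}\right) = -77 - \left(3 - \sqrt{-51}\right) = -77 - \left(3 - i \sqrt{51}\right) = -80 + i \sqrt{51}$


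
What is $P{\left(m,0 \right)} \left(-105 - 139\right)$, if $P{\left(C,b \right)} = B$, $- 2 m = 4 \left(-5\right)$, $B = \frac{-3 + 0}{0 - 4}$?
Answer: $-183$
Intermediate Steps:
$B = \frac{3}{4}$ ($B = - \frac{3}{-4} = \left(-3\right) \left(- \frac{1}{4}\right) = \frac{3}{4} \approx 0.75$)
$m = 10$ ($m = - \frac{4 \left(-5\right)}{2} = \left(- \frac{1}{2}\right) \left(-20\right) = 10$)
$P{\left(C,b \right)} = \frac{3}{4}$
$P{\left(m,0 \right)} \left(-105 - 139\right) = \frac{3 \left(-105 - 139\right)}{4} = \frac{3}{4} \left(-244\right) = -183$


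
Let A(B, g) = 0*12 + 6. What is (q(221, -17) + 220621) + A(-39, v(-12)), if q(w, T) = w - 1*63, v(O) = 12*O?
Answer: 220785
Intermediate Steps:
q(w, T) = -63 + w (q(w, T) = w - 63 = -63 + w)
A(B, g) = 6 (A(B, g) = 0 + 6 = 6)
(q(221, -17) + 220621) + A(-39, v(-12)) = ((-63 + 221) + 220621) + 6 = (158 + 220621) + 6 = 220779 + 6 = 220785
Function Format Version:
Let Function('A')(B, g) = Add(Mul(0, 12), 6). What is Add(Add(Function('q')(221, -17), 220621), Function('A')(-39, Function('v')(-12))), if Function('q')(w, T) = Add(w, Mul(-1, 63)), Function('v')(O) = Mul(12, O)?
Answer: 220785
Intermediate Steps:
Function('q')(w, T) = Add(-63, w) (Function('q')(w, T) = Add(w, -63) = Add(-63, w))
Function('A')(B, g) = 6 (Function('A')(B, g) = Add(0, 6) = 6)
Add(Add(Function('q')(221, -17), 220621), Function('A')(-39, Function('v')(-12))) = Add(Add(Add(-63, 221), 220621), 6) = Add(Add(158, 220621), 6) = Add(220779, 6) = 220785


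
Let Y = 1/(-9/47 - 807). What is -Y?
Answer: 47/37938 ≈ 0.0012389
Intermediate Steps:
Y = -47/37938 (Y = 1/((1/47)*(-9) - 807) = 1/(-9/47 - 807) = 1/(-37938/47) = -47/37938 ≈ -0.0012389)
-Y = -1*(-47/37938) = 47/37938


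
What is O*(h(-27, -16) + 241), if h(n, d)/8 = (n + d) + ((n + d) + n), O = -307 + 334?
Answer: -17901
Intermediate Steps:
O = 27
h(n, d) = 16*d + 24*n (h(n, d) = 8*((n + d) + ((n + d) + n)) = 8*((d + n) + ((d + n) + n)) = 8*((d + n) + (d + 2*n)) = 8*(2*d + 3*n) = 16*d + 24*n)
O*(h(-27, -16) + 241) = 27*((16*(-16) + 24*(-27)) + 241) = 27*((-256 - 648) + 241) = 27*(-904 + 241) = 27*(-663) = -17901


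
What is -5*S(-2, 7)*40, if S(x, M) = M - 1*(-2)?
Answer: -1800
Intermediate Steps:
S(x, M) = 2 + M (S(x, M) = M + 2 = 2 + M)
-5*S(-2, 7)*40 = -5*(2 + 7)*40 = -5*9*40 = -45*40 = -1800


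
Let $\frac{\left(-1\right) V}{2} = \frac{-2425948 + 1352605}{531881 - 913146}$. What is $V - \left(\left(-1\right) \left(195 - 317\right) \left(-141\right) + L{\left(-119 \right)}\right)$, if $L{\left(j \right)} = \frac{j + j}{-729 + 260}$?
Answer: $\frac{439264084538}{25544755} \approx 17196.0$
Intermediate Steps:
$L{\left(j \right)} = - \frac{2 j}{469}$ ($L{\left(j \right)} = \frac{2 j}{-469} = 2 j \left(- \frac{1}{469}\right) = - \frac{2 j}{469}$)
$V = - \frac{2146686}{381265}$ ($V = - 2 \frac{-2425948 + 1352605}{531881 - 913146} = - 2 \left(- \frac{1073343}{-381265}\right) = - 2 \left(\left(-1073343\right) \left(- \frac{1}{381265}\right)\right) = \left(-2\right) \frac{1073343}{381265} = - \frac{2146686}{381265} \approx -5.6304$)
$V - \left(\left(-1\right) \left(195 - 317\right) \left(-141\right) + L{\left(-119 \right)}\right) = - \frac{2146686}{381265} + \left(\left(195 - 317\right) \left(-141\right) - \left(- \frac{2}{469}\right) \left(-119\right)\right) = - \frac{2146686}{381265} - - \frac{1152500}{67} = - \frac{2146686}{381265} + \left(17202 - \frac{34}{67}\right) = - \frac{2146686}{381265} + \frac{1152500}{67} = \frac{439264084538}{25544755}$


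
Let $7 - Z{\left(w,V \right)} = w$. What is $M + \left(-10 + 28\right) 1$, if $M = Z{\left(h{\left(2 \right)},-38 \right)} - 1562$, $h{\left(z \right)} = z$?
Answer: $-1539$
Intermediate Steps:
$Z{\left(w,V \right)} = 7 - w$
$M = -1557$ ($M = \left(7 - 2\right) - 1562 = 5 - 1562 = -1557$)
$M + \left(-10 + 28\right) 1 = -1557 + \left(-10 + 28\right) 1 = -1557 + 18 \cdot 1 = -1557 + 18 = -1539$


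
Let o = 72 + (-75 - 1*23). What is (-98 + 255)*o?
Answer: -4082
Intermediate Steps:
o = -26 (o = 72 + (-75 - 23) = 72 - 98 = -26)
(-98 + 255)*o = (-98 + 255)*(-26) = 157*(-26) = -4082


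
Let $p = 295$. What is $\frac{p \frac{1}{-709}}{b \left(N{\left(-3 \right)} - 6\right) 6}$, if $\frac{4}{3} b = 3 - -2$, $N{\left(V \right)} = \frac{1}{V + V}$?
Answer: $\frac{236}{78699} \approx 0.0029988$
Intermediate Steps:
$N{\left(V \right)} = \frac{1}{2 V}$
$b = \frac{15}{4}$ ($b = \frac{3 \left(3 - -2\right)}{4} = \frac{3 \left(3 + 2\right)}{4} = \frac{3}{4} \cdot 5 = \frac{15}{4} \approx 3.75$)
$\frac{p \frac{1}{-709}}{b \left(N{\left(-3 \right)} - 6\right) 6} = \frac{295 \frac{1}{-709}}{\frac{15}{4} \left(\frac{1}{2 \left(-3\right)} - 6\right) 6} = \frac{295 \left(- \frac{1}{709}\right)}{\frac{15}{4} \left(\frac{1}{2} \left(- \frac{1}{3}\right) - 6\right) 6} = - \frac{295}{709 \frac{15 \left(- \frac{1}{6} - 6\right) 6}{4}} = - \frac{295}{709 \frac{15 \left(\left(- \frac{37}{6}\right) 6\right)}{4}} = - \frac{295}{709 \cdot \frac{15}{4} \left(-37\right)} = - \frac{295}{709 \left(- \frac{555}{4}\right)} = \left(- \frac{295}{709}\right) \left(- \frac{4}{555}\right) = \frac{236}{78699}$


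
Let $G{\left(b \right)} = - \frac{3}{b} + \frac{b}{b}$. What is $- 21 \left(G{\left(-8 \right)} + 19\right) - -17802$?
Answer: $\frac{138993}{8} \approx 17374.0$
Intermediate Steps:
$G{\left(b \right)} = 1 - \frac{3}{b}$ ($G{\left(b \right)} = - \frac{3}{b} + 1 = 1 - \frac{3}{b}$)
$- 21 \left(G{\left(-8 \right)} + 19\right) - -17802 = - 21 \left(\frac{-3 - 8}{-8} + 19\right) - -17802 = - 21 \left(\left(- \frac{1}{8}\right) \left(-11\right) + 19\right) + 17802 = - 21 \left(\frac{11}{8} + 19\right) + 17802 = \left(-21\right) \frac{163}{8} + 17802 = - \frac{3423}{8} + 17802 = \frac{138993}{8}$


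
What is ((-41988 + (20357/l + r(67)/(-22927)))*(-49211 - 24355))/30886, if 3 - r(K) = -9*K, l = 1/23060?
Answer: -3919288534857414/3505561 ≈ -1.1180e+9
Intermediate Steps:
l = 1/23060 ≈ 4.3365e-5
r(K) = 3 + 9*K (r(K) = 3 - (-9)*K = 3 + 9*K)
((-41988 + (20357/l + r(67)/(-22927)))*(-49211 - 24355))/30886 = ((-41988 + (20357/(1/23060) + (3 + 9*67)/(-22927)))*(-49211 - 24355))/30886 = ((-41988 + (20357*23060 + (3 + 603)*(-1/22927)))*(-73566))*(1/30886) = ((-41988 + (469432420 + 606*(-1/22927)))*(-73566))*(1/30886) = ((-41988 + (469432420 - 6/227))*(-73566))*(1/30886) = ((-41988 + 106561159334/227)*(-73566))*(1/30886) = ((106551628058/227)*(-73566))*(1/30886) = -7838577069714828/227*1/30886 = -3919288534857414/3505561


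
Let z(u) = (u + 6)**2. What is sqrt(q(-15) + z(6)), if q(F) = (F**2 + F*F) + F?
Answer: sqrt(579) ≈ 24.062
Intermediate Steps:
z(u) = (6 + u)**2
q(F) = F + 2*F**2 (q(F) = (F**2 + F**2) + F = 2*F**2 + F = F + 2*F**2)
sqrt(q(-15) + z(6)) = sqrt(-15*(1 + 2*(-15)) + (6 + 6)**2) = sqrt(-15*(1 - 30) + 12**2) = sqrt(-15*(-29) + 144) = sqrt(435 + 144) = sqrt(579)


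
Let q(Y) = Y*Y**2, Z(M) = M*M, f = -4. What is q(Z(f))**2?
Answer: 16777216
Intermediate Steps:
Z(M) = M**2
q(Y) = Y**3
q(Z(f))**2 = (((-4)**2)**3)**2 = (16**3)**2 = 4096**2 = 16777216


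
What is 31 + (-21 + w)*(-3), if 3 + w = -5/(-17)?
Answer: 1736/17 ≈ 102.12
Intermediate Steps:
w = -46/17 (w = -3 - 5/(-17) = -3 - 5*(-1/17) = -3 + 5/17 = -46/17 ≈ -2.7059)
31 + (-21 + w)*(-3) = 31 + (-21 - 46/17)*(-3) = 31 - 403/17*(-3) = 31 + 1209/17 = 1736/17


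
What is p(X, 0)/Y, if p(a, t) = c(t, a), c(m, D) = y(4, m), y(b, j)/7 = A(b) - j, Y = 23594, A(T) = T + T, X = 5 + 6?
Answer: 28/11797 ≈ 0.0023735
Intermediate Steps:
X = 11
A(T) = 2*T
y(b, j) = -7*j + 14*b (y(b, j) = 7*(2*b - j) = 7*(-j + 2*b) = -7*j + 14*b)
c(m, D) = 56 - 7*m (c(m, D) = -7*m + 14*4 = -7*m + 56 = 56 - 7*m)
p(a, t) = 56 - 7*t
p(X, 0)/Y = (56 - 7*0)/23594 = (56 + 0)*(1/23594) = 56*(1/23594) = 28/11797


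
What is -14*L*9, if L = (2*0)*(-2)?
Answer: 0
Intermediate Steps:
L = 0 (L = 0*(-2) = 0)
-14*L*9 = -14*0*9 = 0*9 = 0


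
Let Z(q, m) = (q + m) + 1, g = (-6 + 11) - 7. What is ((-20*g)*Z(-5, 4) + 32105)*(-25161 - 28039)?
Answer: -1707986000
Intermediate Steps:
g = -2 (g = 5 - 7 = -2)
Z(q, m) = 1 + m + q (Z(q, m) = (m + q) + 1 = 1 + m + q)
((-20*g)*Z(-5, 4) + 32105)*(-25161 - 28039) = ((-20*(-2))*(1 + 4 - 5) + 32105)*(-25161 - 28039) = (40*0 + 32105)*(-53200) = (0 + 32105)*(-53200) = 32105*(-53200) = -1707986000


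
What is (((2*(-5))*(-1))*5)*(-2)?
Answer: -100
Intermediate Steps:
(((2*(-5))*(-1))*5)*(-2) = (-10*(-1)*5)*(-2) = (10*5)*(-2) = 50*(-2) = -100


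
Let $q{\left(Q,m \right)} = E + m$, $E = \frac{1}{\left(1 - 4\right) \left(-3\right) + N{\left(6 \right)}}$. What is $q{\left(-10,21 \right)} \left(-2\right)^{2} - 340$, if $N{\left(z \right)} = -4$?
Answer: $- \frac{1276}{5} \approx -255.2$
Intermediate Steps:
$E = \frac{1}{5}$ ($E = \frac{1}{\left(1 - 4\right) \left(-3\right) - 4} = \frac{1}{\left(-3\right) \left(-3\right) - 4} = \frac{1}{9 - 4} = \frac{1}{5} \approx 0.2$)
$q{\left(Q,m \right)} = \frac{1}{5} + m$
$q{\left(-10,21 \right)} \left(-2\right)^{2} - 340 = \left(\frac{1}{5} + 21\right) \left(-2\right)^{2} - 340 = \frac{106}{5} \cdot 4 - 340 = \frac{424}{5} - 340 = - \frac{1276}{5}$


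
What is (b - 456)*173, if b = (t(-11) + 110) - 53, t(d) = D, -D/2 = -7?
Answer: -66605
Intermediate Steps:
D = 14 (D = -2*(-7) = 14)
t(d) = 14
b = 71 (b = (14 + 110) - 53 = 124 - 53 = 71)
(b - 456)*173 = (71 - 456)*173 = -385*173 = -66605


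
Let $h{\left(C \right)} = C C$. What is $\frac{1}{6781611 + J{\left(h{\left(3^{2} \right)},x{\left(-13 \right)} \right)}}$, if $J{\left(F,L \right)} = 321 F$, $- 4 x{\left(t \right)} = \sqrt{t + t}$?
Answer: $\frac{1}{6807612} \approx 1.4689 \cdot 10^{-7}$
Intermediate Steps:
$x{\left(t \right)} = - \frac{\sqrt{2} \sqrt{t}}{4}$ ($x{\left(t \right)} = - \frac{\sqrt{t + t}}{4} = - \frac{\sqrt{2 t}}{4} = - \frac{\sqrt{2} \sqrt{t}}{4}$)
$h{\left(C \right)} = C^{2}$
$\frac{1}{6781611 + J{\left(h{\left(3^{2} \right)},x{\left(-13 \right)} \right)}} = \frac{1}{6781611 + 321 \left(3^{2}\right)^{2}} = \frac{1}{6781611 + 321 \cdot 9^{2}} = \frac{1}{6781611 + 321 \cdot 81} = \frac{1}{6781611 + 26001} = \frac{1}{6807612}$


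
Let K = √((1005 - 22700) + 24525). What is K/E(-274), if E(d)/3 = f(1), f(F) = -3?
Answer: -√2830/9 ≈ -5.9109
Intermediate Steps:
E(d) = -9 (E(d) = 3*(-3) = -9)
K = √2830 (K = √(-21695 + 24525) = √2830 ≈ 53.198)
K/E(-274) = √2830/(-9) = √2830*(-⅑) = -√2830/9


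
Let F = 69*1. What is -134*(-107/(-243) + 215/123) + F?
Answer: -2234021/9963 ≈ -224.23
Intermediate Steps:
F = 69
-134*(-107/(-243) + 215/123) + F = -134*(-107/(-243) + 215/123) + 69 = -134*(-107*(-1/243) + 215*(1/123)) + 69 = -134*(107/243 + 215/123) + 69 = -134*21802/9963 + 69 = -2921468/9963 + 69 = -2234021/9963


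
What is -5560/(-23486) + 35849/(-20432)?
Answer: -364173847/239932976 ≈ -1.5178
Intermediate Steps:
-5560/(-23486) + 35849/(-20432) = -5560*(-1/23486) + 35849*(-1/20432) = 2780/11743 - 35849/20432 = -364173847/239932976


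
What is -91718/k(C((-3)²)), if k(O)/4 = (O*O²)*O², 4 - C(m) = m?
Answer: 45859/6250 ≈ 7.3374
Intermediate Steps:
C(m) = 4 - m
k(O) = 4*O⁵ (k(O) = 4*((O*O²)*O²) = 4*(O³*O²) = 4*O⁵)
-91718/k(C((-3)²)) = -91718*1/(4*(4 - 1*(-3)²)⁵) = -91718*1/(4*(4 - 1*9)⁵) = -91718*1/(4*(4 - 9)⁵) = -91718/(4*(-5)⁵) = -91718/(4*(-3125)) = -91718/(-12500) = -91718*(-1/12500) = 45859/6250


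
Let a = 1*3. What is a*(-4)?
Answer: -12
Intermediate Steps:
a = 3
a*(-4) = 3*(-4) = -12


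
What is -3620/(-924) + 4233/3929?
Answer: 4533568/907599 ≈ 4.9951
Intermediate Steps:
-3620/(-924) + 4233/3929 = -3620*(-1/924) + 4233*(1/3929) = 905/231 + 4233/3929 = 4533568/907599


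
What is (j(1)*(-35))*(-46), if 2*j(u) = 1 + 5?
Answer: 4830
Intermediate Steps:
j(u) = 3 (j(u) = (1 + 5)/2 = (1/2)*6 = 3)
(j(1)*(-35))*(-46) = (3*(-35))*(-46) = -105*(-46) = 4830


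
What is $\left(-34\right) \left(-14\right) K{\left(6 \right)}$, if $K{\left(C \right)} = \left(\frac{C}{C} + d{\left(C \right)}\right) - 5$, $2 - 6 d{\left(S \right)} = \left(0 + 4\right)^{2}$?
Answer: $- \frac{9044}{3} \approx -3014.7$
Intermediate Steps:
$d{\left(S \right)} = - \frac{7}{3}$ ($d{\left(S \right)} = \frac{1}{3} - \frac{\left(0 + 4\right)^{2}}{6} = \frac{1}{3} - \frac{4^{2}}{6} = \frac{1}{3} - \frac{8}{3} = - \frac{7}{3}$)
$K{\left(C \right)} = - \frac{19}{3}$ ($K{\left(C \right)} = \left(\frac{C}{C} - \frac{7}{3}\right) - 5 = \left(1 - \frac{7}{3}\right) - 5 = - \frac{4}{3} - 5 = - \frac{19}{3}$)
$\left(-34\right) \left(-14\right) K{\left(6 \right)} = \left(-34\right) \left(-14\right) \left(- \frac{19}{3}\right) = 476 \left(- \frac{19}{3}\right) = - \frac{9044}{3}$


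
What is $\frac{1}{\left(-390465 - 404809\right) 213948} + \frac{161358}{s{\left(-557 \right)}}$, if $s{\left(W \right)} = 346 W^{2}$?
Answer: $\frac{13727312490796531}{9132328154815790904} \approx 0.0015032$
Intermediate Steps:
$\frac{1}{\left(-390465 - 404809\right) 213948} + \frac{161358}{s{\left(-557 \right)}} = \frac{1}{\left(-390465 - 404809\right) 213948} + \frac{161358}{346 \left(-557\right)^{2}} = \frac{1}{-795274} \cdot \frac{1}{213948} + \frac{161358}{346 \cdot 310249} = \left(- \frac{1}{795274}\right) \frac{1}{213948} + \frac{161358}{107346154} = - \frac{1}{170147281752} + 161358 \cdot \frac{1}{107346154} = - \frac{1}{170147281752} + \frac{80679}{53673077} = \frac{13727312490796531}{9132328154815790904}$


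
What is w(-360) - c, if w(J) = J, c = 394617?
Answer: -394977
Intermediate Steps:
w(-360) - c = -360 - 1*394617 = -360 - 394617 = -394977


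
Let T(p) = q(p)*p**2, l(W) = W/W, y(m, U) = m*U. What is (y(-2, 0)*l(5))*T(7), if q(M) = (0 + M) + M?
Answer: 0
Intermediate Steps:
y(m, U) = U*m
l(W) = 1
q(M) = 2*M (q(M) = M + M = 2*M)
T(p) = 2*p**3 (T(p) = (2*p)*p**2 = 2*p**3)
(y(-2, 0)*l(5))*T(7) = ((0*(-2))*1)*(2*7**3) = (0*1)*(2*343) = 0*686 = 0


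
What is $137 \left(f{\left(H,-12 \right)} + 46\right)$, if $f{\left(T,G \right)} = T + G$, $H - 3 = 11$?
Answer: $6576$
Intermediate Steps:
$H = 14$ ($H = 3 + 11 = 14$)
$f{\left(T,G \right)} = G + T$
$137 \left(f{\left(H,-12 \right)} + 46\right) = 137 \left(\left(-12 + 14\right) + 46\right) = 137 \left(2 + 46\right) = 137 \cdot 48 = 6576$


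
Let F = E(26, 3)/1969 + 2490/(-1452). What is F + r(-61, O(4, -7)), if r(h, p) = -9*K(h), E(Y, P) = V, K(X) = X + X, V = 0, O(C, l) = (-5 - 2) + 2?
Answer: 265301/242 ≈ 1096.3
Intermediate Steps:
O(C, l) = -5 (O(C, l) = -7 + 2 = -5)
K(X) = 2*X
E(Y, P) = 0
r(h, p) = -18*h
F = -415/242 (F = 0/1969 + 2490/(-1452) = 0*(1/1969) + 2490*(-1/1452) = 0 - 415/242 = -415/242 ≈ -1.7149)
F + r(-61, O(4, -7)) = -415/242 - 18*(-61) = -415/242 + 1098 = 265301/242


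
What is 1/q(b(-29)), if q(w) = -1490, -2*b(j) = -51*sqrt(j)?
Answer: -1/1490 ≈ -0.00067114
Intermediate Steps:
b(j) = 51*sqrt(j)/2 (b(j) = -(-51)*sqrt(j)/2 = 51*sqrt(j)/2)
1/q(b(-29)) = 1/(-1490) = -1/1490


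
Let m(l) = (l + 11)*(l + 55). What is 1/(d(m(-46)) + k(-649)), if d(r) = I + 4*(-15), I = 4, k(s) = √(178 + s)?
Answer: -56/3607 - I*√471/3607 ≈ -0.015525 - 0.0060168*I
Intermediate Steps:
m(l) = (11 + l)*(55 + l)
d(r) = -56 (d(r) = 4 + 4*(-15) = 4 - 60 = -56)
1/(d(m(-46)) + k(-649)) = 1/(-56 + √(178 - 649)) = 1/(-56 + √(-471)) = 1/(-56 + I*√471)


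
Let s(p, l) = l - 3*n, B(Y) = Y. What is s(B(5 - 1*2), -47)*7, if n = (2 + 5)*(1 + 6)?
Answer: -1358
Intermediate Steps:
n = 49 (n = 7*7 = 49)
s(p, l) = -147 + l (s(p, l) = l - 3*49 = l - 147 = -147 + l)
s(B(5 - 1*2), -47)*7 = (-147 - 47)*7 = -194*7 = -1358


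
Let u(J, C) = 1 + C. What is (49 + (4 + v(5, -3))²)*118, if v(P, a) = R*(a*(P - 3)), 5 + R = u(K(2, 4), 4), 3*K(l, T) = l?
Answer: 7670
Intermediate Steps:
K(l, T) = l/3
R = 0 (R = -5 + (1 + 4) = -5 + 5 = 0)
v(P, a) = 0 (v(P, a) = 0*(a*(P - 3)) = 0*(a*(-3 + P)) = 0)
(49 + (4 + v(5, -3))²)*118 = (49 + (4 + 0)²)*118 = (49 + 4²)*118 = (49 + 16)*118 = 65*118 = 7670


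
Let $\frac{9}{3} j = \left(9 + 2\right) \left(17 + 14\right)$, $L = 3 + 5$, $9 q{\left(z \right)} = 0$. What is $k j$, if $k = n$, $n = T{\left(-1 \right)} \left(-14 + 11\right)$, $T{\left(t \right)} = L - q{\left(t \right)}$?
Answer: $-2728$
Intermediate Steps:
$q{\left(z \right)} = 0$ ($q{\left(z \right)} = \frac{1}{9} \cdot 0 = 0$)
$L = 8$
$T{\left(t \right)} = 8$ ($T{\left(t \right)} = 8 - 0 = 8 + 0 = 8$)
$j = \frac{341}{3}$ ($j = \frac{\left(9 + 2\right) \left(17 + 14\right)}{3} = \frac{11 \cdot 31}{3} = \frac{1}{3} \cdot 341 = \frac{341}{3} \approx 113.67$)
$n = -24$ ($n = 8 \left(-14 + 11\right) = 8 \left(-3\right) = -24$)
$k = -24$
$k j = \left(-24\right) \frac{341}{3} = -2728$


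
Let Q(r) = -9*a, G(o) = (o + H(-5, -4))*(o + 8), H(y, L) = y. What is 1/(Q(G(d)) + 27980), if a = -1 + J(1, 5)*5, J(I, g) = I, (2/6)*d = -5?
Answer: 1/27944 ≈ 3.5786e-5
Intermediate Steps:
d = -15 (d = 3*(-5) = -15)
a = 4 (a = -1 + 1*5 = -1 + 5 = 4)
G(o) = (-5 + o)*(8 + o) (G(o) = (o - 5)*(o + 8) = (-5 + o)*(8 + o))
Q(r) = -36 (Q(r) = -9*4 = -36)
1/(Q(G(d)) + 27980) = 1/(-36 + 27980) = 1/27944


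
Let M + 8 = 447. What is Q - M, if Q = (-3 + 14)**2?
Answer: -318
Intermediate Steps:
M = 439 (M = -8 + 447 = 439)
Q = 121 (Q = 11**2 = 121)
Q - M = 121 - 1*439 = 121 - 439 = -318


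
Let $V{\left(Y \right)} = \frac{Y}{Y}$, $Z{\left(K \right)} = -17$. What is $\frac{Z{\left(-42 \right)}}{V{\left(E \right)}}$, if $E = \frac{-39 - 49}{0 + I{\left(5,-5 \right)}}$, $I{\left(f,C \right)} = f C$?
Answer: $-17$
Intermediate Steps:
$I{\left(f,C \right)} = C f$
$E = \frac{88}{25}$ ($E = \frac{-39 - 49}{0 - 25} = - \frac{88}{0 - 25} = - \frac{88}{-25} = \left(-88\right) \left(- \frac{1}{25}\right) = \frac{88}{25} \approx 3.52$)
$V{\left(Y \right)} = 1$
$\frac{Z{\left(-42 \right)}}{V{\left(E \right)}} = - \frac{17}{1} = \left(-17\right) 1 = -17$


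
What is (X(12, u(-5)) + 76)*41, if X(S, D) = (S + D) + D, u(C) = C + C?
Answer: 2788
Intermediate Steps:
u(C) = 2*C
X(S, D) = S + 2*D (X(S, D) = (D + S) + D = S + 2*D)
(X(12, u(-5)) + 76)*41 = ((12 + 2*(2*(-5))) + 76)*41 = ((12 + 2*(-10)) + 76)*41 = ((12 - 20) + 76)*41 = (-8 + 76)*41 = 68*41 = 2788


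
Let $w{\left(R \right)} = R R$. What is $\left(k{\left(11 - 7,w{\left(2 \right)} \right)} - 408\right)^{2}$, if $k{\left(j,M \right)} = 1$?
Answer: $165649$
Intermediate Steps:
$w{\left(R \right)} = R^{2}$
$\left(k{\left(11 - 7,w{\left(2 \right)} \right)} - 408\right)^{2} = \left(1 - 408\right)^{2} = \left(-407\right)^{2} = 165649$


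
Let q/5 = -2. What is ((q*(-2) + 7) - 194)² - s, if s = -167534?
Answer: 195423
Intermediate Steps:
q = -10 (q = 5*(-2) = -10)
((q*(-2) + 7) - 194)² - s = ((-10*(-2) + 7) - 194)² - 1*(-167534) = ((20 + 7) - 194)² + 167534 = (27 - 194)² + 167534 = (-167)² + 167534 = 27889 + 167534 = 195423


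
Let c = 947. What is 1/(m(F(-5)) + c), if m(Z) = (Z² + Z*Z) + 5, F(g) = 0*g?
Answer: 1/952 ≈ 0.0010504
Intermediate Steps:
F(g) = 0
m(Z) = 5 + 2*Z² (m(Z) = (Z² + Z²) + 5 = 2*Z² + 5 = 5 + 2*Z²)
1/(m(F(-5)) + c) = 1/((5 + 2*0²) + 947) = 1/((5 + 2*0) + 947) = 1/((5 + 0) + 947) = 1/(5 + 947) = 1/952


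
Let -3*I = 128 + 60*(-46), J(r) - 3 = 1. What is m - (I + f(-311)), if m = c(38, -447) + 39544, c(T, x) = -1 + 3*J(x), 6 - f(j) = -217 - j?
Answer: 116297/3 ≈ 38766.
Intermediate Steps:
J(r) = 4 (J(r) = 3 + 1 = 4)
f(j) = 223 + j (f(j) = 6 - (-217 - j) = 6 + (217 + j) = 223 + j)
c(T, x) = 11 (c(T, x) = -1 + 3*4 = -1 + 12 = 11)
I = 2632/3 (I = -(128 + 60*(-46))/3 = -(128 - 2760)/3 = -1/3*(-2632) = 2632/3 ≈ 877.33)
m = 39555 (m = 11 + 39544 = 39555)
m - (I + f(-311)) = 39555 - (2632/3 + (223 - 311)) = 39555 - (2632/3 - 88) = 39555 - 1*2368/3 = 39555 - 2368/3 = 116297/3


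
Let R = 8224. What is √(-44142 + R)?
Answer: I*√35918 ≈ 189.52*I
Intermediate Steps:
√(-44142 + R) = √(-44142 + 8224) = √(-35918) = I*√35918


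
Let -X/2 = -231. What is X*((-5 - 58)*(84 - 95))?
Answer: 320166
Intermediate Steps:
X = 462 (X = -2*(-231) = 462)
X*((-5 - 58)*(84 - 95)) = 462*((-5 - 58)*(84 - 95)) = 462*(-63*(-11)) = 462*693 = 320166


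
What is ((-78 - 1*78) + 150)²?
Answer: 36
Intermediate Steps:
((-78 - 1*78) + 150)² = ((-78 - 78) + 150)² = (-156 + 150)² = (-6)² = 36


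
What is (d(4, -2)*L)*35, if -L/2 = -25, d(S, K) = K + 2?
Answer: 0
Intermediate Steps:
d(S, K) = 2 + K
L = 50 (L = -2*(-25) = 50)
(d(4, -2)*L)*35 = ((2 - 2)*50)*35 = (0*50)*35 = 0*35 = 0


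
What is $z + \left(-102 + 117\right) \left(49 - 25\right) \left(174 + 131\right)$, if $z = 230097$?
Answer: $339897$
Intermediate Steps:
$z + \left(-102 + 117\right) \left(49 - 25\right) \left(174 + 131\right) = 230097 + \left(-102 + 117\right) \left(49 - 25\right) \left(174 + 131\right) = 230097 + 15 \cdot 24 \cdot 305 = 230097 + 15 \cdot 7320 = 230097 + 109800 = 339897$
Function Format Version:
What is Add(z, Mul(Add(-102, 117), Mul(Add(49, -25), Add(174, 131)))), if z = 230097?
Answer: 339897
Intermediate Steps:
Add(z, Mul(Add(-102, 117), Mul(Add(49, -25), Add(174, 131)))) = Add(230097, Mul(Add(-102, 117), Mul(Add(49, -25), Add(174, 131)))) = Add(230097, Mul(15, Mul(24, 305))) = Add(230097, Mul(15, 7320)) = Add(230097, 109800) = 339897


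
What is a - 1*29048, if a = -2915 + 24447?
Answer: -7516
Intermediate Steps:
a = 21532
a - 1*29048 = 21532 - 1*29048 = 21532 - 29048 = -7516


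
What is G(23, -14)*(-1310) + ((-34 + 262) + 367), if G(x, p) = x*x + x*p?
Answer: -270575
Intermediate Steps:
G(x, p) = x² + p*x
G(23, -14)*(-1310) + ((-34 + 262) + 367) = (23*(-14 + 23))*(-1310) + ((-34 + 262) + 367) = (23*9)*(-1310) + (228 + 367) = 207*(-1310) + 595 = -271170 + 595 = -270575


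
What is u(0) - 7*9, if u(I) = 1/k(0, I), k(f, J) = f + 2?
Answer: -125/2 ≈ -62.500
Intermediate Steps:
k(f, J) = 2 + f
u(I) = 1/2 (u(I) = 1/(2 + 0) = 1/2)
u(0) - 7*9 = 1/2 - 7*9 = 1/2 - 63 = -125/2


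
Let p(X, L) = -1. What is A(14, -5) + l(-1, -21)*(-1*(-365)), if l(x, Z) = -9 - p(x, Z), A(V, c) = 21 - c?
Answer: -2894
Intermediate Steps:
l(x, Z) = -8 (l(x, Z) = -9 - 1*(-1) = -9 + 1 = -8)
A(14, -5) + l(-1, -21)*(-1*(-365)) = (21 - 1*(-5)) - (-8)*(-365) = (21 + 5) - 8*365 = 26 - 2920 = -2894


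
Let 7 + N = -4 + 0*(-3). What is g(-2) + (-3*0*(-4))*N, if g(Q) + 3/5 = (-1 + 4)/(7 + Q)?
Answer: 0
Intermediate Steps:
N = -11 (N = -7 + (-4 + 0*(-3)) = -7 + (-4 + 0) = -7 - 4 = -11)
g(Q) = -⅗ + 3/(7 + Q) (g(Q) = -⅗ + (-1 + 4)/(7 + Q) = -⅗ + 3/(7 + Q))
g(-2) + (-3*0*(-4))*N = 3*(-2 - 1*(-2))/(5*(7 - 2)) + (-3*0*(-4))*(-11) = (⅗)*(-2 + 2)/5 + (0*(-4))*(-11) = (⅗)*(⅕)*0 + 0*(-11) = 0 + 0 = 0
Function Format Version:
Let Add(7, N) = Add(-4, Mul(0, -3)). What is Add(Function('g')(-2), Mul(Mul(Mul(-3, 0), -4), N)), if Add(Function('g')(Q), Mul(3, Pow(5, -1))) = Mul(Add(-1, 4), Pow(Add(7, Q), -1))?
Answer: 0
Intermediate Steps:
N = -11 (N = Add(-7, Add(-4, Mul(0, -3))) = Add(-7, Add(-4, 0)) = Add(-7, -4) = -11)
Function('g')(Q) = Add(Rational(-3, 5), Mul(3, Pow(Add(7, Q), -1))) (Function('g')(Q) = Add(Rational(-3, 5), Mul(Add(-1, 4), Pow(Add(7, Q), -1))) = Add(Rational(-3, 5), Mul(3, Pow(Add(7, Q), -1))))
Add(Function('g')(-2), Mul(Mul(Mul(-3, 0), -4), N)) = Add(Mul(Rational(3, 5), Pow(Add(7, -2), -1), Add(-2, Mul(-1, -2))), Mul(Mul(Mul(-3, 0), -4), -11)) = Add(Mul(Rational(3, 5), Pow(5, -1), Add(-2, 2)), Mul(Mul(0, -4), -11)) = Add(Mul(Rational(3, 5), Rational(1, 5), 0), Mul(0, -11)) = Add(0, 0) = 0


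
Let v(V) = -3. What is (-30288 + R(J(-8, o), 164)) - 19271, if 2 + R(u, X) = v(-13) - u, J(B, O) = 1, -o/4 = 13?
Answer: -49565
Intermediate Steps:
o = -52 (o = -4*13 = -52)
R(u, X) = -5 - u (R(u, X) = -2 + (-3 - u) = -5 - u)
(-30288 + R(J(-8, o), 164)) - 19271 = (-30288 + (-5 - 1*1)) - 19271 = (-30288 + (-5 - 1)) - 19271 = (-30288 - 6) - 19271 = -30294 - 19271 = -49565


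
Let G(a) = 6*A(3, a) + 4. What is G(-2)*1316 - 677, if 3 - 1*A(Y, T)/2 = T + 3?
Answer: 36171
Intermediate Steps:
A(Y, T) = -2*T (A(Y, T) = 6 - 2*(T + 3) = 6 - 2*(3 + T) = 6 + (-6 - 2*T) = -2*T)
G(a) = 4 - 12*a (G(a) = 6*(-2*a) + 4 = -12*a + 4 = 4 - 12*a)
G(-2)*1316 - 677 = (4 - 12*(-2))*1316 - 677 = (4 + 24)*1316 - 677 = 28*1316 - 677 = 36848 - 677 = 36171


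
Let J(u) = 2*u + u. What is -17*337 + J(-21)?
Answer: -5792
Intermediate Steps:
J(u) = 3*u
-17*337 + J(-21) = -17*337 + 3*(-21) = -5729 - 63 = -5792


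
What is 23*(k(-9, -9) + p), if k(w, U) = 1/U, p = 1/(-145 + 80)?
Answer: -1702/585 ≈ -2.9094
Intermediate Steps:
p = -1/65 (p = 1/(-65) = -1/65 ≈ -0.015385)
23*(k(-9, -9) + p) = 23*(1/(-9) - 1/65) = 23*(-⅑ - 1/65) = 23*(-74/585) = -1702/585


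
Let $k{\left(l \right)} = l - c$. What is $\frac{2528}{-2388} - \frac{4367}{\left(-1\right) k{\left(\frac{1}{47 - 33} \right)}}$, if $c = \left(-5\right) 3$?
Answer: $\frac{36366034}{125967} \approx 288.69$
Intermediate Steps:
$c = -15$
$k{\left(l \right)} = 15 + l$ ($k{\left(l \right)} = l - -15 = l + 15 = 15 + l$)
$\frac{2528}{-2388} - \frac{4367}{\left(-1\right) k{\left(\frac{1}{47 - 33} \right)}} = \frac{2528}{-2388} - \frac{4367}{\left(-1\right) \left(15 + \frac{1}{47 - 33}\right)} = 2528 \left(- \frac{1}{2388}\right) - \frac{4367}{\left(-1\right) \left(15 + \frac{1}{14}\right)} = - \frac{632}{597} - \frac{4367}{\left(-1\right) \left(15 + \frac{1}{14}\right)} = - \frac{632}{597} - \frac{4367}{\left(-1\right) \frac{211}{14}} = - \frac{632}{597} - \frac{4367}{- \frac{211}{14}} = - \frac{632}{597} - - \frac{61138}{211} = - \frac{632}{597} + \frac{61138}{211} = \frac{36366034}{125967}$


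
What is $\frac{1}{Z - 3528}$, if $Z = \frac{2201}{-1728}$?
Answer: $- \frac{1728}{6098585} \approx -0.00028334$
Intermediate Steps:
$Z = - \frac{2201}{1728}$ ($Z = 2201 \left(- \frac{1}{1728}\right) = - \frac{2201}{1728} \approx -1.2737$)
$\frac{1}{Z - 3528} = \frac{1}{- \frac{2201}{1728} - 3528} = \frac{1}{- \frac{6098585}{1728}} = - \frac{1728}{6098585}$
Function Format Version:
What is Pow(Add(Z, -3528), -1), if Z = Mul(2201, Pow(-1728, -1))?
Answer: Rational(-1728, 6098585) ≈ -0.00028334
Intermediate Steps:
Z = Rational(-2201, 1728) (Z = Mul(2201, Rational(-1, 1728)) = Rational(-2201, 1728) ≈ -1.2737)
Pow(Add(Z, -3528), -1) = Pow(Add(Rational(-2201, 1728), -3528), -1) = Pow(Rational(-6098585, 1728), -1) = Rational(-1728, 6098585)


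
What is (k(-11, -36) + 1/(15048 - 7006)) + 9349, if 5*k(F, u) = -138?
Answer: 374813499/40210 ≈ 9321.4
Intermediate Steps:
k(F, u) = -138/5 (k(F, u) = (⅕)*(-138) = -138/5)
(k(-11, -36) + 1/(15048 - 7006)) + 9349 = (-138/5 + 1/(15048 - 7006)) + 9349 = (-138/5 + 1/8042) + 9349 = -1109791/40210 + 9349 = 374813499/40210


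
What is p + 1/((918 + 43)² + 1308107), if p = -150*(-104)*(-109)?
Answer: -3794660251199/2231628 ≈ -1.7004e+6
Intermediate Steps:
p = -1700400 (p = 15600*(-109) = -1700400)
p + 1/((918 + 43)² + 1308107) = -1700400 + 1/((918 + 43)² + 1308107) = -1700400 + 1/(961² + 1308107) = -1700400 + 1/(923521 + 1308107) = -1700400 + 1/2231628 = -3794660251199/2231628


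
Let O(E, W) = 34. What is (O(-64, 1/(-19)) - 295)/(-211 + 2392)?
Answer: -87/727 ≈ -0.11967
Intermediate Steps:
(O(-64, 1/(-19)) - 295)/(-211 + 2392) = (34 - 295)/(-211 + 2392) = -261/2181 = -261*1/2181 = -87/727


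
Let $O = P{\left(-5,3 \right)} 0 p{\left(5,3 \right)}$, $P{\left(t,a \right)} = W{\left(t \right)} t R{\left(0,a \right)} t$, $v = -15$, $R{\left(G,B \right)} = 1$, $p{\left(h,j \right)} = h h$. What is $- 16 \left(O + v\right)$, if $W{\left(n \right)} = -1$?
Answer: $240$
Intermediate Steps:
$p{\left(h,j \right)} = h^{2}$
$P{\left(t,a \right)} = - t^{2}$ ($P{\left(t,a \right)} = - t 1 t = - t t = - t^{2}$)
$O = 0$ ($O = - \left(-5\right)^{2} \cdot 0 \cdot 5^{2} = \left(-1\right) 25 \cdot 0 \cdot 25 = \left(-25\right) 0 = 0$)
$- 16 \left(O + v\right) = - 16 \left(0 - 15\right) = \left(-16\right) \left(-15\right) = 240$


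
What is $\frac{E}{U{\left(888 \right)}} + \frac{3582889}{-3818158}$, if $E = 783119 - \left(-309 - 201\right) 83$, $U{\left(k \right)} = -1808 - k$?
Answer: $- \frac{1580677085843}{5146876984} \approx -307.11$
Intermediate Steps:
$E = 825449$ ($E = 783119 - \left(-510\right) 83 = 783119 - -42330 = 783119 + 42330 = 825449$)
$\frac{E}{U{\left(888 \right)}} + \frac{3582889}{-3818158} = \frac{825449}{-1808 - 888} + \frac{3582889}{-3818158} = \frac{825449}{-1808 - 888} + 3582889 \left(- \frac{1}{3818158}\right) = \frac{825449}{-2696} - \frac{3582889}{3818158} = 825449 \left(- \frac{1}{2696}\right) - \frac{3582889}{3818158} = - \frac{825449}{2696} - \frac{3582889}{3818158} = - \frac{1580677085843}{5146876984}$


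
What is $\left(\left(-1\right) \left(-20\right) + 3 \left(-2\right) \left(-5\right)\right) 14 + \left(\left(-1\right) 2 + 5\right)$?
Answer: $703$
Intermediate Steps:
$\left(\left(-1\right) \left(-20\right) + 3 \left(-2\right) \left(-5\right)\right) 14 + \left(\left(-1\right) 2 + 5\right) = \left(20 - -30\right) 14 + \left(-2 + 5\right) = \left(20 + 30\right) 14 + 3 = 50 \cdot 14 + 3 = 700 + 3 = 703$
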